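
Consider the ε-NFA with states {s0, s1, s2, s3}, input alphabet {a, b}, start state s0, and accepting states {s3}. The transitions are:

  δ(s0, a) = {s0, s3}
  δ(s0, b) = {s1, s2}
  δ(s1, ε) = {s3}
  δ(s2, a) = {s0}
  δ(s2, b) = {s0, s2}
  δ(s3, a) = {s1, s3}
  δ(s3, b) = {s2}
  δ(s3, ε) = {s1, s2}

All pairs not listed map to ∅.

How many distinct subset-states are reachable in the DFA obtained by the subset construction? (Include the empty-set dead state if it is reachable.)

4

Start state of the DFA: {s0} (ε-closure of the NFA start).
{s0} --a--> {s0, s1, s2, s3}  [new]
{s0} --b--> {s1, s2, s3}  [new]
{s0, s1, s2, s3} --a--> {s0, s1, s2, s3}  [seen]
{s0, s1, s2, s3} --b--> {s0, s1, s2, s3}  [seen]
{s1, s2, s3} --a--> {s0, s1, s2, s3}  [seen]
{s1, s2, s3} --b--> {s0, s2}  [new]
{s0, s2} --a--> {s0, s1, s2, s3}  [seen]
{s0, s2} --b--> {s0, s1, s2, s3}  [seen]
Reachable DFA states: {s0}, {s0, s1, s2, s3}, {s1, s2, s3}, {s0, s2}.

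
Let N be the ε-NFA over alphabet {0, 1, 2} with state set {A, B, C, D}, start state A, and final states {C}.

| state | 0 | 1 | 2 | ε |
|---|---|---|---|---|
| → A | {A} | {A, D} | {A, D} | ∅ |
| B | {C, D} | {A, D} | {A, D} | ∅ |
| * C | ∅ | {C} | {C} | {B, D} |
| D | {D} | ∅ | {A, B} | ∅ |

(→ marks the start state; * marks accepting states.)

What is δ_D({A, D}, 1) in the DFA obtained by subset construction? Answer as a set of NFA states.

{A, D}

δ(A,1) = {A, D}; δ(D,1) = ∅.
Union: {A, D}.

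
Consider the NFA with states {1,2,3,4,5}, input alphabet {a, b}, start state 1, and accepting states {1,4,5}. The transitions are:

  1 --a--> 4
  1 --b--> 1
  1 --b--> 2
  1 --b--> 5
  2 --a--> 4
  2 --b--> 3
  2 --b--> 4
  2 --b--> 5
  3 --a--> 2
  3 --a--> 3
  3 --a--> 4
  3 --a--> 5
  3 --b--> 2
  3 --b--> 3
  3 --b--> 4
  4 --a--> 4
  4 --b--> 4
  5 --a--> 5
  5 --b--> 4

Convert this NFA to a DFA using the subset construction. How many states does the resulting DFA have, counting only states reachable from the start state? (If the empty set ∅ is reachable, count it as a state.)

Start state of the DFA: {1}.
{1} --a--> {4}  [new]
{1} --b--> {1,2,5}  [new]
{4} --a--> {4}  [seen]
{4} --b--> {4}  [seen]
{1,2,5} --a--> {4,5}  [new]
{1,2,5} --b--> {1,2,3,4,5}  [new]
{4,5} --a--> {4,5}  [seen]
{4,5} --b--> {4}  [seen]
{1,2,3,4,5} --a--> {2,3,4,5}  [new]
{1,2,3,4,5} --b--> {1,2,3,4,5}  [seen]
{2,3,4,5} --a--> {2,3,4,5}  [seen]
{2,3,4,5} --b--> {2,3,4,5}  [seen]
Reachable DFA states: {1}, {4}, {1,2,5}, {4,5}, {1,2,3,4,5}, {2,3,4,5}.

6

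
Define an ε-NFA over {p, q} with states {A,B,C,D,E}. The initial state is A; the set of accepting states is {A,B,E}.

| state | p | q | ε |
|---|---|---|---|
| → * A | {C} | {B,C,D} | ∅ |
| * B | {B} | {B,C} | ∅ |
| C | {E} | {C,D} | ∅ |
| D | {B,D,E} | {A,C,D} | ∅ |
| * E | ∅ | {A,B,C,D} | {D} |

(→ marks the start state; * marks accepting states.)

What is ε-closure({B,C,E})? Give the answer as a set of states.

Begin with {B,C,E}.
E →ε {D}; add D.
ε-closure = {B,C,D,E}.

{B,C,D,E}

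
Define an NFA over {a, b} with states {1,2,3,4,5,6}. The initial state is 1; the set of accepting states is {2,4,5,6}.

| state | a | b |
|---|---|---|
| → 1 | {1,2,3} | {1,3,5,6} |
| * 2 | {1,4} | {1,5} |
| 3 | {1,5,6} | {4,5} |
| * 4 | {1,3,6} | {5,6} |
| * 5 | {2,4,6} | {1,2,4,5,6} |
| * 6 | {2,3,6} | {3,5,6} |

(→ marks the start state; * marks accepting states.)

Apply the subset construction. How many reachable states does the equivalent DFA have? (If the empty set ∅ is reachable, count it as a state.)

5

Start state of the DFA: {1}.
{1} --a--> {1,2,3}  [new]
{1} --b--> {1,3,5,6}  [new]
{1,2,3} --a--> {1,2,3,4,5,6}  [new]
{1,2,3} --b--> {1,3,4,5,6}  [new]
{1,3,5,6} --a--> {1,2,3,4,5,6}  [seen]
{1,3,5,6} --b--> {1,2,3,4,5,6}  [seen]
{1,2,3,4,5,6} --a--> {1,2,3,4,5,6}  [seen]
{1,2,3,4,5,6} --b--> {1,2,3,4,5,6}  [seen]
{1,3,4,5,6} --a--> {1,2,3,4,5,6}  [seen]
{1,3,4,5,6} --b--> {1,2,3,4,5,6}  [seen]
Reachable DFA states: {1}, {1,2,3}, {1,3,5,6}, {1,2,3,4,5,6}, {1,3,4,5,6}.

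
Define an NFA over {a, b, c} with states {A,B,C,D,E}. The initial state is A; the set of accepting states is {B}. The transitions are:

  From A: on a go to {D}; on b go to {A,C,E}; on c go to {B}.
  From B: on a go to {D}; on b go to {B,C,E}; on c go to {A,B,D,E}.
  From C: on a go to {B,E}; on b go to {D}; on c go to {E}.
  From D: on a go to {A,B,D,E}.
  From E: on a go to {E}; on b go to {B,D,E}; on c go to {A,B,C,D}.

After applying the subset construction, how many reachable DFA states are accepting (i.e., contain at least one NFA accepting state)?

6

Start state of the DFA: {A}.
{A} --a--> {D}  [new]
{A} --b--> {A,C,E}  [new]
{A} --c--> {B}  [new]
{D} --a--> {A,B,D,E}  [new]
{D} --b--> ∅  [new]
{D} --c--> ∅  [seen]
{A,C,E} --a--> {B,D,E}  [new]
{A,C,E} --b--> {A,B,C,D,E}  [new]
{A,C,E} --c--> {A,B,C,D,E}  [seen]
{B} --a--> {D}  [seen]
{B} --b--> {B,C,E}  [new]
{B} --c--> {A,B,D,E}  [seen]
{A,B,D,E} --a--> {A,B,D,E}  [seen]
{A,B,D,E} --b--> {A,B,C,D,E}  [seen]
{A,B,D,E} --c--> {A,B,C,D,E}  [seen]
∅ --a--> ∅  [seen]
∅ --b--> ∅  [seen]
∅ --c--> ∅  [seen]
{B,D,E} --a--> {A,B,D,E}  [seen]
{B,D,E} --b--> {B,C,D,E}  [new]
{B,D,E} --c--> {A,B,C,D,E}  [seen]
{A,B,C,D,E} --a--> {A,B,D,E}  [seen]
{A,B,C,D,E} --b--> {A,B,C,D,E}  [seen]
{A,B,C,D,E} --c--> {A,B,C,D,E}  [seen]
{B,C,E} --a--> {B,D,E}  [seen]
{B,C,E} --b--> {B,C,D,E}  [seen]
{B,C,E} --c--> {A,B,C,D,E}  [seen]
{B,C,D,E} --a--> {A,B,D,E}  [seen]
{B,C,D,E} --b--> {B,C,D,E}  [seen]
{B,C,D,E} --c--> {A,B,C,D,E}  [seen]
Reachable DFA states: {A}, {D}, {A,C,E}, {B}, {A,B,D,E}, ∅, {B,D,E}, {A,B,C,D,E}, {B,C,E}, {B,C,D,E}.
Accepting DFA states (contain an NFA accepting state): {B}, {A,B,D,E}, {B,D,E}, {A,B,C,D,E}, {B,C,E}, {B,C,D,E}.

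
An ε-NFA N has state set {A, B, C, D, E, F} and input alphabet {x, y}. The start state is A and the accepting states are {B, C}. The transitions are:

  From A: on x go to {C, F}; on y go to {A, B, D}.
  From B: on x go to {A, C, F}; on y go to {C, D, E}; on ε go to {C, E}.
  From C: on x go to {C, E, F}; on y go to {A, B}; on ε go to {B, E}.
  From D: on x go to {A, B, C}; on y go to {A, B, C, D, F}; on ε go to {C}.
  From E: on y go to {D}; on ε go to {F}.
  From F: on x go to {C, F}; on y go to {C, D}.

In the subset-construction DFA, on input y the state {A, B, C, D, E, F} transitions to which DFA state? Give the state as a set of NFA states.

{A, B, C, D, E, F}

δ(A,y) = {A, B, D}; δ(B,y) = {C, D, E}; δ(C,y) = {A, B}; δ(D,y) = {A, B, C, D, F}; δ(E,y) = {D}; δ(F,y) = {C, D}.
Union: {A, B, C, D, E, F}.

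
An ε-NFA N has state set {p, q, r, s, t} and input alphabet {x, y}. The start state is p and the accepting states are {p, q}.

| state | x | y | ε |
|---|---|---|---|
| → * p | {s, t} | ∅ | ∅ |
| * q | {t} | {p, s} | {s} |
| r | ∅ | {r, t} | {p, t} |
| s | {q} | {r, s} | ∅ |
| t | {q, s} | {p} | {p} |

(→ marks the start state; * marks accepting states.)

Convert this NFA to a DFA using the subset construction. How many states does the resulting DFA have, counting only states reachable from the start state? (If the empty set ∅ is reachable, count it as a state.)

Start state of the DFA: {p} (ε-closure of the NFA start).
{p} --x--> {p, s, t}  [new]
{p} --y--> ∅  [new]
{p, s, t} --x--> {p, q, s, t}  [new]
{p, s, t} --y--> {p, r, s, t}  [new]
∅ --x--> ∅  [seen]
∅ --y--> ∅  [seen]
{p, q, s, t} --x--> {p, q, s, t}  [seen]
{p, q, s, t} --y--> {p, r, s, t}  [seen]
{p, r, s, t} --x--> {p, q, s, t}  [seen]
{p, r, s, t} --y--> {p, r, s, t}  [seen]
Reachable DFA states: {p}, {p, s, t}, ∅, {p, q, s, t}, {p, r, s, t}.

5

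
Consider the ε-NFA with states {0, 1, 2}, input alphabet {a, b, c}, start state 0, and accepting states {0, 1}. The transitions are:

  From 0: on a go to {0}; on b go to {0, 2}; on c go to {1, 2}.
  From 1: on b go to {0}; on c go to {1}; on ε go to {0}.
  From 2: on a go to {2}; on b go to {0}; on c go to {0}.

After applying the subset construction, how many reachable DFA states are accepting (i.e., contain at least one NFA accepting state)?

3

Start state of the DFA: {0} (ε-closure of the NFA start).
{0} --a--> {0}  [seen]
{0} --b--> {0, 2}  [new]
{0} --c--> {0, 1, 2}  [new]
{0, 2} --a--> {0, 2}  [seen]
{0, 2} --b--> {0, 2}  [seen]
{0, 2} --c--> {0, 1, 2}  [seen]
{0, 1, 2} --a--> {0, 2}  [seen]
{0, 1, 2} --b--> {0, 2}  [seen]
{0, 1, 2} --c--> {0, 1, 2}  [seen]
Reachable DFA states: {0}, {0, 2}, {0, 1, 2}.
Accepting DFA states (contain an NFA accepting state): {0}, {0, 2}, {0, 1, 2}.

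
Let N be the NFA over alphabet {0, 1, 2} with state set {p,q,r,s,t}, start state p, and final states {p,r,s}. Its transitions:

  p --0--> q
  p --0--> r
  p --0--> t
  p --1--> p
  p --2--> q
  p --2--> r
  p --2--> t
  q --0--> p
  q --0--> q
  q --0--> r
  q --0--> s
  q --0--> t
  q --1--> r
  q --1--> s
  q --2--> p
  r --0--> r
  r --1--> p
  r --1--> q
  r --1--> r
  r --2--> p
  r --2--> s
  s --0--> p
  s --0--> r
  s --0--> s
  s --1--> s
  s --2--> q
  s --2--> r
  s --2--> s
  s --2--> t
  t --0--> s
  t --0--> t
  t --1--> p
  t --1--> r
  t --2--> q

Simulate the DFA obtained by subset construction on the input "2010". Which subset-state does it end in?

{p,q,r,s,t}

Start: {p}.
δ(p,2) = {q,r,t}.
Union: {q,r,t}.
After 2: {q,r,t}.
δ(q,0) = {p,q,r,s,t}; δ(r,0) = {r}; δ(t,0) = {s,t}.
Union: {p,q,r,s,t}.
After 0: {p,q,r,s,t}.
δ(p,1) = {p}; δ(q,1) = {r,s}; δ(r,1) = {p,q,r}; δ(s,1) = {s}; δ(t,1) = {p,r}.
Union: {p,q,r,s}.
After 1: {p,q,r,s}.
δ(p,0) = {q,r,t}; δ(q,0) = {p,q,r,s,t}; δ(r,0) = {r}; δ(s,0) = {p,r,s}.
Union: {p,q,r,s,t}.
After 0: {p,q,r,s,t}.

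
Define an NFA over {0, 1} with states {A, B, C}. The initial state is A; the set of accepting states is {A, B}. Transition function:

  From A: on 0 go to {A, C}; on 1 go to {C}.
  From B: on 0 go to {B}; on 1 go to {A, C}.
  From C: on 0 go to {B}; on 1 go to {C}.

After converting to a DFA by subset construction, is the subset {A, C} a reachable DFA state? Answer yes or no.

yes

Start state of the DFA: {A}.
{A} --0--> {A, C}  [new]
{A} --1--> {C}  [new]
{A, C} --0--> {A, B, C}  [new]
{A, C} --1--> {C}  [seen]
{C} --0--> {B}  [new]
{C} --1--> {C}  [seen]
{A, B, C} --0--> {A, B, C}  [seen]
{A, B, C} --1--> {A, C}  [seen]
{B} --0--> {B}  [seen]
{B} --1--> {A, C}  [seen]
Reachable DFA states: {A}, {A, C}, {C}, {A, B, C}, {B}.
{A, C} is among them.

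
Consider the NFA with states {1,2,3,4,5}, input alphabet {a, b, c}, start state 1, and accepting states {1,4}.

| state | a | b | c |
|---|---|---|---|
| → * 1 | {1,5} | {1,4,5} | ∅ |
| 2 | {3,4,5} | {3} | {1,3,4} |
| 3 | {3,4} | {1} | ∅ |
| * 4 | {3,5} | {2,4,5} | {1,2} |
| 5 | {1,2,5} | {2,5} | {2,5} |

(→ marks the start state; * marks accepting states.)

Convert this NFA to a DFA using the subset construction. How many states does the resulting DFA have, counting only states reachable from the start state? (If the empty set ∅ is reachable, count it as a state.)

10

Start state of the DFA: {1}.
{1} --a--> {1,5}  [new]
{1} --b--> {1,4,5}  [new]
{1} --c--> ∅  [new]
{1,5} --a--> {1,2,5}  [new]
{1,5} --b--> {1,2,4,5}  [new]
{1,5} --c--> {2,5}  [new]
{1,4,5} --a--> {1,2,3,5}  [new]
{1,4,5} --b--> {1,2,4,5}  [seen]
{1,4,5} --c--> {1,2,5}  [seen]
∅ --a--> ∅  [seen]
∅ --b--> ∅  [seen]
∅ --c--> ∅  [seen]
{1,2,5} --a--> {1,2,3,4,5}  [new]
{1,2,5} --b--> {1,2,3,4,5}  [seen]
{1,2,5} --c--> {1,2,3,4,5}  [seen]
{1,2,4,5} --a--> {1,2,3,4,5}  [seen]
{1,2,4,5} --b--> {1,2,3,4,5}  [seen]
{1,2,4,5} --c--> {1,2,3,4,5}  [seen]
{2,5} --a--> {1,2,3,4,5}  [seen]
{2,5} --b--> {2,3,5}  [new]
{2,5} --c--> {1,2,3,4,5}  [seen]
{1,2,3,5} --a--> {1,2,3,4,5}  [seen]
{1,2,3,5} --b--> {1,2,3,4,5}  [seen]
{1,2,3,5} --c--> {1,2,3,4,5}  [seen]
{1,2,3,4,5} --a--> {1,2,3,4,5}  [seen]
{1,2,3,4,5} --b--> {1,2,3,4,5}  [seen]
{1,2,3,4,5} --c--> {1,2,3,4,5}  [seen]
{2,3,5} --a--> {1,2,3,4,5}  [seen]
{2,3,5} --b--> {1,2,3,5}  [seen]
{2,3,5} --c--> {1,2,3,4,5}  [seen]
Reachable DFA states: {1}, {1,5}, {1,4,5}, ∅, {1,2,5}, {1,2,4,5}, {2,5}, {1,2,3,5}, {1,2,3,4,5}, {2,3,5}.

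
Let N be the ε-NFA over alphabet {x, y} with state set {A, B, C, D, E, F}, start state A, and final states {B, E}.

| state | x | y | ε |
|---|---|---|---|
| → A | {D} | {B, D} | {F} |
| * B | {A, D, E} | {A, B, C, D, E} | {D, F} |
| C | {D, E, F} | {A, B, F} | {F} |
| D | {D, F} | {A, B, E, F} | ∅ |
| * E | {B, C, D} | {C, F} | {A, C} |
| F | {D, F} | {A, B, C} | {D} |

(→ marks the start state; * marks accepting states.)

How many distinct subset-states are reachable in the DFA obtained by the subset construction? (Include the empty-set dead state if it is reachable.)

Start state of the DFA: {A, D, F} (ε-closure of the NFA start).
{A, D, F} --x--> {D, F}  [new]
{A, D, F} --y--> {A, B, C, D, E, F}  [new]
{D, F} --x--> {D, F}  [seen]
{D, F} --y--> {A, B, C, D, E, F}  [seen]
{A, B, C, D, E, F} --x--> {A, B, C, D, E, F}  [seen]
{A, B, C, D, E, F} --y--> {A, B, C, D, E, F}  [seen]
Reachable DFA states: {A, D, F}, {D, F}, {A, B, C, D, E, F}.

3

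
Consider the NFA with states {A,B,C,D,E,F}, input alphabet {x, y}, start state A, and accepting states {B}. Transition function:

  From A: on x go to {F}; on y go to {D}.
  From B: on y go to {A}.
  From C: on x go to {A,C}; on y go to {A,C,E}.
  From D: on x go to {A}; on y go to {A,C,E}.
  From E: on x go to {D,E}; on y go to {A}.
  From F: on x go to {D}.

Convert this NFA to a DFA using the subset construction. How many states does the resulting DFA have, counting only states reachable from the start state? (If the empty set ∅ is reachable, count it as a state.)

Start state of the DFA: {A}.
{A} --x--> {F}  [new]
{A} --y--> {D}  [new]
{F} --x--> {D}  [seen]
{F} --y--> ∅  [new]
{D} --x--> {A}  [seen]
{D} --y--> {A,C,E}  [new]
∅ --x--> ∅  [seen]
∅ --y--> ∅  [seen]
{A,C,E} --x--> {A,C,D,E,F}  [new]
{A,C,E} --y--> {A,C,D,E}  [new]
{A,C,D,E,F} --x--> {A,C,D,E,F}  [seen]
{A,C,D,E,F} --y--> {A,C,D,E}  [seen]
{A,C,D,E} --x--> {A,C,D,E,F}  [seen]
{A,C,D,E} --y--> {A,C,D,E}  [seen]
Reachable DFA states: {A}, {F}, {D}, ∅, {A,C,E}, {A,C,D,E,F}, {A,C,D,E}.

7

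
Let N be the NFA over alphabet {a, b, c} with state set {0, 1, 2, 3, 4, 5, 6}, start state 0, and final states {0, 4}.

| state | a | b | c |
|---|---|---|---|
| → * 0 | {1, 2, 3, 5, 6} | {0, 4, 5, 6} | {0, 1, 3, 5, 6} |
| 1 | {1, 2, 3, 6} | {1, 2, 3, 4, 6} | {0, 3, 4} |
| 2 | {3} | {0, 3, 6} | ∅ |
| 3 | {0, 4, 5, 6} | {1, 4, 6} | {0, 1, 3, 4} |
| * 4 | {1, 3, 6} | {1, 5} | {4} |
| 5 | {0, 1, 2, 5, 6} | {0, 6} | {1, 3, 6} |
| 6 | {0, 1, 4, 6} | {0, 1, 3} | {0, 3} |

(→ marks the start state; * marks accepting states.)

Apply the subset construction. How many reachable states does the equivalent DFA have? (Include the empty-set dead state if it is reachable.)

Start state of the DFA: {0}.
{0} --a--> {1, 2, 3, 5, 6}  [new]
{0} --b--> {0, 4, 5, 6}  [new]
{0} --c--> {0, 1, 3, 5, 6}  [new]
{1, 2, 3, 5, 6} --a--> {0, 1, 2, 3, 4, 5, 6}  [new]
{1, 2, 3, 5, 6} --b--> {0, 1, 2, 3, 4, 6}  [new]
{1, 2, 3, 5, 6} --c--> {0, 1, 3, 4, 6}  [new]
{0, 4, 5, 6} --a--> {0, 1, 2, 3, 4, 5, 6}  [seen]
{0, 4, 5, 6} --b--> {0, 1, 3, 4, 5, 6}  [new]
{0, 4, 5, 6} --c--> {0, 1, 3, 4, 5, 6}  [seen]
{0, 1, 3, 5, 6} --a--> {0, 1, 2, 3, 4, 5, 6}  [seen]
{0, 1, 3, 5, 6} --b--> {0, 1, 2, 3, 4, 5, 6}  [seen]
{0, 1, 3, 5, 6} --c--> {0, 1, 3, 4, 5, 6}  [seen]
{0, 1, 2, 3, 4, 5, 6} --a--> {0, 1, 2, 3, 4, 5, 6}  [seen]
{0, 1, 2, 3, 4, 5, 6} --b--> {0, 1, 2, 3, 4, 5, 6}  [seen]
{0, 1, 2, 3, 4, 5, 6} --c--> {0, 1, 3, 4, 5, 6}  [seen]
{0, 1, 2, 3, 4, 6} --a--> {0, 1, 2, 3, 4, 5, 6}  [seen]
{0, 1, 2, 3, 4, 6} --b--> {0, 1, 2, 3, 4, 5, 6}  [seen]
{0, 1, 2, 3, 4, 6} --c--> {0, 1, 3, 4, 5, 6}  [seen]
{0, 1, 3, 4, 6} --a--> {0, 1, 2, 3, 4, 5, 6}  [seen]
{0, 1, 3, 4, 6} --b--> {0, 1, 2, 3, 4, 5, 6}  [seen]
{0, 1, 3, 4, 6} --c--> {0, 1, 3, 4, 5, 6}  [seen]
{0, 1, 3, 4, 5, 6} --a--> {0, 1, 2, 3, 4, 5, 6}  [seen]
{0, 1, 3, 4, 5, 6} --b--> {0, 1, 2, 3, 4, 5, 6}  [seen]
{0, 1, 3, 4, 5, 6} --c--> {0, 1, 3, 4, 5, 6}  [seen]
Reachable DFA states: {0}, {1, 2, 3, 5, 6}, {0, 4, 5, 6}, {0, 1, 3, 5, 6}, {0, 1, 2, 3, 4, 5, 6}, {0, 1, 2, 3, 4, 6}, {0, 1, 3, 4, 6}, {0, 1, 3, 4, 5, 6}.

8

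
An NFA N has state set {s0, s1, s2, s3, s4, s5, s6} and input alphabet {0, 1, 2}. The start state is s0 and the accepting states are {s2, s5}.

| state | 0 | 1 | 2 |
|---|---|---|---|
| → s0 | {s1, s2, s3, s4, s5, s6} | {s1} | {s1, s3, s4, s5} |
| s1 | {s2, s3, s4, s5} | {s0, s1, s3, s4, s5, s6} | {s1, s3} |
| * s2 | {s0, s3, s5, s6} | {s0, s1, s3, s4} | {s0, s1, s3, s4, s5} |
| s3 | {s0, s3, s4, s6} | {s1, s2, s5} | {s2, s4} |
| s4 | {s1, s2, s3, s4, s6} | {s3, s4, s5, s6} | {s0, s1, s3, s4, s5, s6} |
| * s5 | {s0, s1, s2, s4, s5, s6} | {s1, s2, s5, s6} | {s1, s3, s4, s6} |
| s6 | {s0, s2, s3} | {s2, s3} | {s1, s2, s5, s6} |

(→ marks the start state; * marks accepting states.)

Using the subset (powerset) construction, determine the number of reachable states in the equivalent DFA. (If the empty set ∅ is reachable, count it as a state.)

Start state of the DFA: {s0}.
{s0} --0--> {s1, s2, s3, s4, s5, s6}  [new]
{s0} --1--> {s1}  [new]
{s0} --2--> {s1, s3, s4, s5}  [new]
{s1, s2, s3, s4, s5, s6} --0--> {s0, s1, s2, s3, s4, s5, s6}  [new]
{s1, s2, s3, s4, s5, s6} --1--> {s0, s1, s2, s3, s4, s5, s6}  [seen]
{s1, s2, s3, s4, s5, s6} --2--> {s0, s1, s2, s3, s4, s5, s6}  [seen]
{s1} --0--> {s2, s3, s4, s5}  [new]
{s1} --1--> {s0, s1, s3, s4, s5, s6}  [new]
{s1} --2--> {s1, s3}  [new]
{s1, s3, s4, s5} --0--> {s0, s1, s2, s3, s4, s5, s6}  [seen]
{s1, s3, s4, s5} --1--> {s0, s1, s2, s3, s4, s5, s6}  [seen]
{s1, s3, s4, s5} --2--> {s0, s1, s2, s3, s4, s5, s6}  [seen]
{s0, s1, s2, s3, s4, s5, s6} --0--> {s0, s1, s2, s3, s4, s5, s6}  [seen]
{s0, s1, s2, s3, s4, s5, s6} --1--> {s0, s1, s2, s3, s4, s5, s6}  [seen]
{s0, s1, s2, s3, s4, s5, s6} --2--> {s0, s1, s2, s3, s4, s5, s6}  [seen]
{s2, s3, s4, s5} --0--> {s0, s1, s2, s3, s4, s5, s6}  [seen]
{s2, s3, s4, s5} --1--> {s0, s1, s2, s3, s4, s5, s6}  [seen]
{s2, s3, s4, s5} --2--> {s0, s1, s2, s3, s4, s5, s6}  [seen]
{s0, s1, s3, s4, s5, s6} --0--> {s0, s1, s2, s3, s4, s5, s6}  [seen]
{s0, s1, s3, s4, s5, s6} --1--> {s0, s1, s2, s3, s4, s5, s6}  [seen]
{s0, s1, s3, s4, s5, s6} --2--> {s0, s1, s2, s3, s4, s5, s6}  [seen]
{s1, s3} --0--> {s0, s2, s3, s4, s5, s6}  [new]
{s1, s3} --1--> {s0, s1, s2, s3, s4, s5, s6}  [seen]
{s1, s3} --2--> {s1, s2, s3, s4}  [new]
{s0, s2, s3, s4, s5, s6} --0--> {s0, s1, s2, s3, s4, s5, s6}  [seen]
{s0, s2, s3, s4, s5, s6} --1--> {s0, s1, s2, s3, s4, s5, s6}  [seen]
{s0, s2, s3, s4, s5, s6} --2--> {s0, s1, s2, s3, s4, s5, s6}  [seen]
{s1, s2, s3, s4} --0--> {s0, s1, s2, s3, s4, s5, s6}  [seen]
{s1, s2, s3, s4} --1--> {s0, s1, s2, s3, s4, s5, s6}  [seen]
{s1, s2, s3, s4} --2--> {s0, s1, s2, s3, s4, s5, s6}  [seen]
Reachable DFA states: {s0}, {s1, s2, s3, s4, s5, s6}, {s1}, {s1, s3, s4, s5}, {s0, s1, s2, s3, s4, s5, s6}, {s2, s3, s4, s5}, {s0, s1, s3, s4, s5, s6}, {s1, s3}, {s0, s2, s3, s4, s5, s6}, {s1, s2, s3, s4}.

10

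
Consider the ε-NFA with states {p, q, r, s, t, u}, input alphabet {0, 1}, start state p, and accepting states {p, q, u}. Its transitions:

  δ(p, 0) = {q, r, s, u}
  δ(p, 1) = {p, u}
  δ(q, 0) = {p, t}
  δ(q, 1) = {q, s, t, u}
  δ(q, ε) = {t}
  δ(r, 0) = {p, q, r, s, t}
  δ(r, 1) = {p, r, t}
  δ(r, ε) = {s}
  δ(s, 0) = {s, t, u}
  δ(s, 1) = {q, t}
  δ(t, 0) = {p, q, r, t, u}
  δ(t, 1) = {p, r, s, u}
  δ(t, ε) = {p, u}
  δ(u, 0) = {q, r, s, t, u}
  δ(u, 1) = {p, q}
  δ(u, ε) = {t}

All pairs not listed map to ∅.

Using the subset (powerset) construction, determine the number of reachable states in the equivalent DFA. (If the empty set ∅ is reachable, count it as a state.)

3

Start state of the DFA: {p} (ε-closure of the NFA start).
{p} --0--> {p, q, r, s, t, u}  [new]
{p} --1--> {p, t, u}  [new]
{p, q, r, s, t, u} --0--> {p, q, r, s, t, u}  [seen]
{p, q, r, s, t, u} --1--> {p, q, r, s, t, u}  [seen]
{p, t, u} --0--> {p, q, r, s, t, u}  [seen]
{p, t, u} --1--> {p, q, r, s, t, u}  [seen]
Reachable DFA states: {p}, {p, q, r, s, t, u}, {p, t, u}.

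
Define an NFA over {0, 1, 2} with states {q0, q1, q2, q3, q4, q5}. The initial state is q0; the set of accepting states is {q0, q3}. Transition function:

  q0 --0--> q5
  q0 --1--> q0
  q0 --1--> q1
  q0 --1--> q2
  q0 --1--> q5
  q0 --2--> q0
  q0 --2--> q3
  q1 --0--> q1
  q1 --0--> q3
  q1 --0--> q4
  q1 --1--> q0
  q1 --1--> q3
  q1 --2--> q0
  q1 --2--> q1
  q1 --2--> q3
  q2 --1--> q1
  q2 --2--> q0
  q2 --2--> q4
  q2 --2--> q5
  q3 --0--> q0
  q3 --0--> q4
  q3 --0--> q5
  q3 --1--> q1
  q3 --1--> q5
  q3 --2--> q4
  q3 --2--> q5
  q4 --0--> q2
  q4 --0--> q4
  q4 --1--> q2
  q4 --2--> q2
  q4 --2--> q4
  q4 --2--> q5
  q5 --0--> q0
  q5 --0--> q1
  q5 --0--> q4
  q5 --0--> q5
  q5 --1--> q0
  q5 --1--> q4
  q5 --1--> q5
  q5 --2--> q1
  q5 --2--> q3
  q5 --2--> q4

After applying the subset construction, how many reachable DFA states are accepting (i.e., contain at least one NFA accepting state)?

Start state of the DFA: {q0}.
{q0} --0--> {q5}  [new]
{q0} --1--> {q0, q1, q2, q5}  [new]
{q0} --2--> {q0, q3}  [new]
{q5} --0--> {q0, q1, q4, q5}  [new]
{q5} --1--> {q0, q4, q5}  [new]
{q5} --2--> {q1, q3, q4}  [new]
{q0, q1, q2, q5} --0--> {q0, q1, q3, q4, q5}  [new]
{q0, q1, q2, q5} --1--> {q0, q1, q2, q3, q4, q5}  [new]
{q0, q1, q2, q5} --2--> {q0, q1, q3, q4, q5}  [seen]
{q0, q3} --0--> {q0, q4, q5}  [seen]
{q0, q3} --1--> {q0, q1, q2, q5}  [seen]
{q0, q3} --2--> {q0, q3, q4, q5}  [new]
{q0, q1, q4, q5} --0--> {q0, q1, q2, q3, q4, q5}  [seen]
{q0, q1, q4, q5} --1--> {q0, q1, q2, q3, q4, q5}  [seen]
{q0, q1, q4, q5} --2--> {q0, q1, q2, q3, q4, q5}  [seen]
{q0, q4, q5} --0--> {q0, q1, q2, q4, q5}  [new]
{q0, q4, q5} --1--> {q0, q1, q2, q4, q5}  [seen]
{q0, q4, q5} --2--> {q0, q1, q2, q3, q4, q5}  [seen]
{q1, q3, q4} --0--> {q0, q1, q2, q3, q4, q5}  [seen]
{q1, q3, q4} --1--> {q0, q1, q2, q3, q5}  [new]
{q1, q3, q4} --2--> {q0, q1, q2, q3, q4, q5}  [seen]
{q0, q1, q3, q4, q5} --0--> {q0, q1, q2, q3, q4, q5}  [seen]
{q0, q1, q3, q4, q5} --1--> {q0, q1, q2, q3, q4, q5}  [seen]
{q0, q1, q3, q4, q5} --2--> {q0, q1, q2, q3, q4, q5}  [seen]
{q0, q1, q2, q3, q4, q5} --0--> {q0, q1, q2, q3, q4, q5}  [seen]
{q0, q1, q2, q3, q4, q5} --1--> {q0, q1, q2, q3, q4, q5}  [seen]
{q0, q1, q2, q3, q4, q5} --2--> {q0, q1, q2, q3, q4, q5}  [seen]
{q0, q3, q4, q5} --0--> {q0, q1, q2, q4, q5}  [seen]
{q0, q3, q4, q5} --1--> {q0, q1, q2, q4, q5}  [seen]
{q0, q3, q4, q5} --2--> {q0, q1, q2, q3, q4, q5}  [seen]
{q0, q1, q2, q4, q5} --0--> {q0, q1, q2, q3, q4, q5}  [seen]
{q0, q1, q2, q4, q5} --1--> {q0, q1, q2, q3, q4, q5}  [seen]
{q0, q1, q2, q4, q5} --2--> {q0, q1, q2, q3, q4, q5}  [seen]
{q0, q1, q2, q3, q5} --0--> {q0, q1, q3, q4, q5}  [seen]
{q0, q1, q2, q3, q5} --1--> {q0, q1, q2, q3, q4, q5}  [seen]
{q0, q1, q2, q3, q5} --2--> {q0, q1, q3, q4, q5}  [seen]
Reachable DFA states: {q0}, {q5}, {q0, q1, q2, q5}, {q0, q3}, {q0, q1, q4, q5}, {q0, q4, q5}, {q1, q3, q4}, {q0, q1, q3, q4, q5}, {q0, q1, q2, q3, q4, q5}, {q0, q3, q4, q5}, {q0, q1, q2, q4, q5}, {q0, q1, q2, q3, q5}.
Accepting DFA states (contain an NFA accepting state): {q0}, {q0, q1, q2, q5}, {q0, q3}, {q0, q1, q4, q5}, {q0, q4, q5}, {q1, q3, q4}, {q0, q1, q3, q4, q5}, {q0, q1, q2, q3, q4, q5}, {q0, q3, q4, q5}, {q0, q1, q2, q4, q5}, {q0, q1, q2, q3, q5}.

11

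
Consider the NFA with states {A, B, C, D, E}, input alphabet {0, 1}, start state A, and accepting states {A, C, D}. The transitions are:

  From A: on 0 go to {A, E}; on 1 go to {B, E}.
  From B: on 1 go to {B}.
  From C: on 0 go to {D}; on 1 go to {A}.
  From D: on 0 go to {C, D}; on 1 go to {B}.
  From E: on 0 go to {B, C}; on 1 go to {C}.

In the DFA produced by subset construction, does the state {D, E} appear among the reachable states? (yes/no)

no

Start state of the DFA: {A}.
{A} --0--> {A, E}  [new]
{A} --1--> {B, E}  [new]
{A, E} --0--> {A, B, C, E}  [new]
{A, E} --1--> {B, C, E}  [new]
{B, E} --0--> {B, C}  [new]
{B, E} --1--> {B, C}  [seen]
{A, B, C, E} --0--> {A, B, C, D, E}  [new]
{A, B, C, E} --1--> {A, B, C, E}  [seen]
{B, C, E} --0--> {B, C, D}  [new]
{B, C, E} --1--> {A, B, C}  [new]
{B, C} --0--> {D}  [new]
{B, C} --1--> {A, B}  [new]
{A, B, C, D, E} --0--> {A, B, C, D, E}  [seen]
{A, B, C, D, E} --1--> {A, B, C, E}  [seen]
{B, C, D} --0--> {C, D}  [new]
{B, C, D} --1--> {A, B}  [seen]
{A, B, C} --0--> {A, D, E}  [new]
{A, B, C} --1--> {A, B, E}  [new]
{D} --0--> {C, D}  [seen]
{D} --1--> {B}  [new]
{A, B} --0--> {A, E}  [seen]
{A, B} --1--> {B, E}  [seen]
{C, D} --0--> {C, D}  [seen]
{C, D} --1--> {A, B}  [seen]
{A, D, E} --0--> {A, B, C, D, E}  [seen]
{A, D, E} --1--> {B, C, E}  [seen]
{A, B, E} --0--> {A, B, C, E}  [seen]
{A, B, E} --1--> {B, C, E}  [seen]
{B} --0--> ∅  [new]
{B} --1--> {B}  [seen]
∅ --0--> ∅  [seen]
∅ --1--> ∅  [seen]
Reachable DFA states: {A}, {A, E}, {B, E}, {A, B, C, E}, {B, C, E}, {B, C}, {A, B, C, D, E}, {B, C, D}, {A, B, C}, {D}, {A, B}, {C, D}, {A, D, E}, {A, B, E}, {B}, ∅.
{D, E} is not among them.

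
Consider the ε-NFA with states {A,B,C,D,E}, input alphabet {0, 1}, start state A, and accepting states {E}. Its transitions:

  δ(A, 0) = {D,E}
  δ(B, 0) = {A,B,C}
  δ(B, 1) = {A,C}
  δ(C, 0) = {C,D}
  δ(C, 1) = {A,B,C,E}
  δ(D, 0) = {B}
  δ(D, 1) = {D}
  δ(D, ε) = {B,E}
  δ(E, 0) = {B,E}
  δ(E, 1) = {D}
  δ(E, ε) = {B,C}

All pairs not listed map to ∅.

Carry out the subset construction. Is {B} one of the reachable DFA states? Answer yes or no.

Start state of the DFA: {A} (ε-closure of the NFA start).
{A} --0--> {B,C,D,E}  [new]
{A} --1--> ∅  [new]
{B,C,D,E} --0--> {A,B,C,D,E}  [new]
{B,C,D,E} --1--> {A,B,C,D,E}  [seen]
∅ --0--> ∅  [seen]
∅ --1--> ∅  [seen]
{A,B,C,D,E} --0--> {A,B,C,D,E}  [seen]
{A,B,C,D,E} --1--> {A,B,C,D,E}  [seen]
Reachable DFA states: {A}, {B,C,D,E}, ∅, {A,B,C,D,E}.
{B} is not among them.

no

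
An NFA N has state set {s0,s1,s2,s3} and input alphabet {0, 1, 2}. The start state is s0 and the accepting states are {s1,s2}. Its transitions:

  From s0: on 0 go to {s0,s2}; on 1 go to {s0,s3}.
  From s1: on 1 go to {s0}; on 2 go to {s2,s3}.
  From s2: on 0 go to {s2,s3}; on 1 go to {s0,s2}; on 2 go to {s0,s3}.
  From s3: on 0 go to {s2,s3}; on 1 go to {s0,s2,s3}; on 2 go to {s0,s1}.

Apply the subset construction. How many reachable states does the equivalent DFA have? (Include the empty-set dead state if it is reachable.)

9

Start state of the DFA: {s0}.
{s0} --0--> {s0,s2}  [new]
{s0} --1--> {s0,s3}  [new]
{s0} --2--> ∅  [new]
{s0,s2} --0--> {s0,s2,s3}  [new]
{s0,s2} --1--> {s0,s2,s3}  [seen]
{s0,s2} --2--> {s0,s3}  [seen]
{s0,s3} --0--> {s0,s2,s3}  [seen]
{s0,s3} --1--> {s0,s2,s3}  [seen]
{s0,s3} --2--> {s0,s1}  [new]
∅ --0--> ∅  [seen]
∅ --1--> ∅  [seen]
∅ --2--> ∅  [seen]
{s0,s2,s3} --0--> {s0,s2,s3}  [seen]
{s0,s2,s3} --1--> {s0,s2,s3}  [seen]
{s0,s2,s3} --2--> {s0,s1,s3}  [new]
{s0,s1} --0--> {s0,s2}  [seen]
{s0,s1} --1--> {s0,s3}  [seen]
{s0,s1} --2--> {s2,s3}  [new]
{s0,s1,s3} --0--> {s0,s2,s3}  [seen]
{s0,s1,s3} --1--> {s0,s2,s3}  [seen]
{s0,s1,s3} --2--> {s0,s1,s2,s3}  [new]
{s2,s3} --0--> {s2,s3}  [seen]
{s2,s3} --1--> {s0,s2,s3}  [seen]
{s2,s3} --2--> {s0,s1,s3}  [seen]
{s0,s1,s2,s3} --0--> {s0,s2,s3}  [seen]
{s0,s1,s2,s3} --1--> {s0,s2,s3}  [seen]
{s0,s1,s2,s3} --2--> {s0,s1,s2,s3}  [seen]
Reachable DFA states: {s0}, {s0,s2}, {s0,s3}, ∅, {s0,s2,s3}, {s0,s1}, {s0,s1,s3}, {s2,s3}, {s0,s1,s2,s3}.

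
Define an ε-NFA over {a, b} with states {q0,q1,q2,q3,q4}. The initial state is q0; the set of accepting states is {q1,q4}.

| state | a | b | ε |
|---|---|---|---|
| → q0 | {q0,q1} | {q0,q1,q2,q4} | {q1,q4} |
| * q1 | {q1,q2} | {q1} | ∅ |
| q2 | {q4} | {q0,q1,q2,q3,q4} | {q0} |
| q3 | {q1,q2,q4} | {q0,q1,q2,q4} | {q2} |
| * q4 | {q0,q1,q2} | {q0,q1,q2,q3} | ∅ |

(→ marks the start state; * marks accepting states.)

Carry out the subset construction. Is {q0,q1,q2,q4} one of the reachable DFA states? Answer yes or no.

yes

Start state of the DFA: {q0,q1,q4} (ε-closure of the NFA start).
{q0,q1,q4} --a--> {q0,q1,q2,q4}  [new]
{q0,q1,q4} --b--> {q0,q1,q2,q3,q4}  [new]
{q0,q1,q2,q4} --a--> {q0,q1,q2,q4}  [seen]
{q0,q1,q2,q4} --b--> {q0,q1,q2,q3,q4}  [seen]
{q0,q1,q2,q3,q4} --a--> {q0,q1,q2,q4}  [seen]
{q0,q1,q2,q3,q4} --b--> {q0,q1,q2,q3,q4}  [seen]
Reachable DFA states: {q0,q1,q4}, {q0,q1,q2,q4}, {q0,q1,q2,q3,q4}.
{q0,q1,q2,q4} is among them.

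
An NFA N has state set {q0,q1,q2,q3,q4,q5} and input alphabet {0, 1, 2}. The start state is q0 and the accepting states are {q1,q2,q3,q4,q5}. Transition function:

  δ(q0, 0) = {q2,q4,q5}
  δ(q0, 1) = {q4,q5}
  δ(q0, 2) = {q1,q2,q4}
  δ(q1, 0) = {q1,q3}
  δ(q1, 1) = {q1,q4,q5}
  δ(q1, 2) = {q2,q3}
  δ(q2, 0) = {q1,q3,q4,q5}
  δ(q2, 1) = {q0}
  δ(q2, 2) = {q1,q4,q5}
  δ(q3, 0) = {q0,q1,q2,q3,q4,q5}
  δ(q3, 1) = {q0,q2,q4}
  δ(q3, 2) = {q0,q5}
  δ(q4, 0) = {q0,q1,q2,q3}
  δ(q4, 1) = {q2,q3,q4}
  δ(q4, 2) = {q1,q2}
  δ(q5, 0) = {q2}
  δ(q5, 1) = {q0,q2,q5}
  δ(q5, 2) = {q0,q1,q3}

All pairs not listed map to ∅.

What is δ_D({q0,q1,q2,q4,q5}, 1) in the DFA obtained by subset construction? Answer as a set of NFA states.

{q0,q1,q2,q3,q4,q5}

δ(q0,1) = {q4,q5}; δ(q1,1) = {q1,q4,q5}; δ(q2,1) = {q0}; δ(q4,1) = {q2,q3,q4}; δ(q5,1) = {q0,q2,q5}.
Union: {q0,q1,q2,q3,q4,q5}.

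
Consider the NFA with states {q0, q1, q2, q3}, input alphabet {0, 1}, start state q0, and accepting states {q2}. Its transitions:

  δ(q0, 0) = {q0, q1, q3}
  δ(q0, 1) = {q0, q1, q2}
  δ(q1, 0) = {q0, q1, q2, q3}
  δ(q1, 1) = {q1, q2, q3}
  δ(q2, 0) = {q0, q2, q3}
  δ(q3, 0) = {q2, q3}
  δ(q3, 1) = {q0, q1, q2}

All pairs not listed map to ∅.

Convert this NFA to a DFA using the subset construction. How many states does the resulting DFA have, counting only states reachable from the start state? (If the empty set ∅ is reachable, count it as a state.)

Start state of the DFA: {q0}.
{q0} --0--> {q0, q1, q3}  [new]
{q0} --1--> {q0, q1, q2}  [new]
{q0, q1, q3} --0--> {q0, q1, q2, q3}  [new]
{q0, q1, q3} --1--> {q0, q1, q2, q3}  [seen]
{q0, q1, q2} --0--> {q0, q1, q2, q3}  [seen]
{q0, q1, q2} --1--> {q0, q1, q2, q3}  [seen]
{q0, q1, q2, q3} --0--> {q0, q1, q2, q3}  [seen]
{q0, q1, q2, q3} --1--> {q0, q1, q2, q3}  [seen]
Reachable DFA states: {q0}, {q0, q1, q3}, {q0, q1, q2}, {q0, q1, q2, q3}.

4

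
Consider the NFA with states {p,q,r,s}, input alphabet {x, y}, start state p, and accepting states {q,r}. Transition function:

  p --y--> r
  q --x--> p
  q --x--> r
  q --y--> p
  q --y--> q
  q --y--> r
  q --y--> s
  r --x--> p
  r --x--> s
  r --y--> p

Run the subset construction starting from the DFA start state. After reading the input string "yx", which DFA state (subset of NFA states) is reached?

{p,s}

Start: {p}.
δ(p,y) = {r}.
Union: {r}.
After y: {r}.
δ(r,x) = {p,s}.
Union: {p,s}.
After x: {p,s}.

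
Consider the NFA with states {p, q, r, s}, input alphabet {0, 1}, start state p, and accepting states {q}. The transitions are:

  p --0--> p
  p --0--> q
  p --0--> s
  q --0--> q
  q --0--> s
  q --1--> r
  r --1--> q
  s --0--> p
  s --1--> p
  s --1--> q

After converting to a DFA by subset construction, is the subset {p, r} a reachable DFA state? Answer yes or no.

no

Start state of the DFA: {p}.
{p} --0--> {p, q, s}  [new]
{p} --1--> ∅  [new]
{p, q, s} --0--> {p, q, s}  [seen]
{p, q, s} --1--> {p, q, r}  [new]
∅ --0--> ∅  [seen]
∅ --1--> ∅  [seen]
{p, q, r} --0--> {p, q, s}  [seen]
{p, q, r} --1--> {q, r}  [new]
{q, r} --0--> {q, s}  [new]
{q, r} --1--> {q, r}  [seen]
{q, s} --0--> {p, q, s}  [seen]
{q, s} --1--> {p, q, r}  [seen]
Reachable DFA states: {p}, {p, q, s}, ∅, {p, q, r}, {q, r}, {q, s}.
{p, r} is not among them.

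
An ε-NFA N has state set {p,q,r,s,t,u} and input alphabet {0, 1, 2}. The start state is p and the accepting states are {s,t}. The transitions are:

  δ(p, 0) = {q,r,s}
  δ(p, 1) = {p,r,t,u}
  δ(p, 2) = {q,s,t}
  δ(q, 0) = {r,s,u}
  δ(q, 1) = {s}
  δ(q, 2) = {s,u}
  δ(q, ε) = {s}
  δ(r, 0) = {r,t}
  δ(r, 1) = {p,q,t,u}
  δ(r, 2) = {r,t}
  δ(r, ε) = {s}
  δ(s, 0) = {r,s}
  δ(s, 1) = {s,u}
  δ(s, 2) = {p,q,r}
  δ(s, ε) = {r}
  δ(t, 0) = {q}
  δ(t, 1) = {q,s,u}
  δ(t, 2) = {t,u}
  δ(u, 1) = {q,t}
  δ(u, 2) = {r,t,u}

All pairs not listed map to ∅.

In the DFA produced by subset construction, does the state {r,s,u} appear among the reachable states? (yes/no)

no

Start state of the DFA: {p} (ε-closure of the NFA start).
{p} --0--> {q,r,s}  [new]
{p} --1--> {p,r,s,t,u}  [new]
{p} --2--> {q,r,s,t}  [new]
{q,r,s} --0--> {r,s,t,u}  [new]
{q,r,s} --1--> {p,q,r,s,t,u}  [new]
{q,r,s} --2--> {p,q,r,s,t,u}  [seen]
{p,r,s,t,u} --0--> {q,r,s,t}  [seen]
{p,r,s,t,u} --1--> {p,q,r,s,t,u}  [seen]
{p,r,s,t,u} --2--> {p,q,r,s,t,u}  [seen]
{q,r,s,t} --0--> {q,r,s,t,u}  [new]
{q,r,s,t} --1--> {p,q,r,s,t,u}  [seen]
{q,r,s,t} --2--> {p,q,r,s,t,u}  [seen]
{r,s,t,u} --0--> {q,r,s,t}  [seen]
{r,s,t,u} --1--> {p,q,r,s,t,u}  [seen]
{r,s,t,u} --2--> {p,q,r,s,t,u}  [seen]
{p,q,r,s,t,u} --0--> {q,r,s,t,u}  [seen]
{p,q,r,s,t,u} --1--> {p,q,r,s,t,u}  [seen]
{p,q,r,s,t,u} --2--> {p,q,r,s,t,u}  [seen]
{q,r,s,t,u} --0--> {q,r,s,t,u}  [seen]
{q,r,s,t,u} --1--> {p,q,r,s,t,u}  [seen]
{q,r,s,t,u} --2--> {p,q,r,s,t,u}  [seen]
Reachable DFA states: {p}, {q,r,s}, {p,r,s,t,u}, {q,r,s,t}, {r,s,t,u}, {p,q,r,s,t,u}, {q,r,s,t,u}.
{r,s,u} is not among them.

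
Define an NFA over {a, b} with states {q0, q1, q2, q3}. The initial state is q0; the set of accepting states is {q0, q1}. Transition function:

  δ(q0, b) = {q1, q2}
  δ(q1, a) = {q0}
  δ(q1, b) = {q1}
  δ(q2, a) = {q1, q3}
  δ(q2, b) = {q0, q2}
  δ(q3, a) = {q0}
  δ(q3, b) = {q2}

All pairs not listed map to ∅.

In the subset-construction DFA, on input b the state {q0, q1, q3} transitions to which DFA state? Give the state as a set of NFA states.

{q1, q2}

δ(q0,b) = {q1, q2}; δ(q1,b) = {q1}; δ(q3,b) = {q2}.
Union: {q1, q2}.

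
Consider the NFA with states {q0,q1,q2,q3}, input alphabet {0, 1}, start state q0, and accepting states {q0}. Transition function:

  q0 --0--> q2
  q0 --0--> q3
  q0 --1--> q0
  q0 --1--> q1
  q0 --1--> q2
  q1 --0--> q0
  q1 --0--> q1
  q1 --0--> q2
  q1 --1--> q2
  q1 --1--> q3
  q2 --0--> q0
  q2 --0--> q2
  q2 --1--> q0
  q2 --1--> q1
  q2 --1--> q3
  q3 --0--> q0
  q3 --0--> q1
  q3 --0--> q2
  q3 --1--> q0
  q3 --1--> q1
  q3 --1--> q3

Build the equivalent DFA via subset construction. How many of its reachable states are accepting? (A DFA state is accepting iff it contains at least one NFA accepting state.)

Start state of the DFA: {q0}.
{q0} --0--> {q2,q3}  [new]
{q0} --1--> {q0,q1,q2}  [new]
{q2,q3} --0--> {q0,q1,q2}  [seen]
{q2,q3} --1--> {q0,q1,q3}  [new]
{q0,q1,q2} --0--> {q0,q1,q2,q3}  [new]
{q0,q1,q2} --1--> {q0,q1,q2,q3}  [seen]
{q0,q1,q3} --0--> {q0,q1,q2,q3}  [seen]
{q0,q1,q3} --1--> {q0,q1,q2,q3}  [seen]
{q0,q1,q2,q3} --0--> {q0,q1,q2,q3}  [seen]
{q0,q1,q2,q3} --1--> {q0,q1,q2,q3}  [seen]
Reachable DFA states: {q0}, {q2,q3}, {q0,q1,q2}, {q0,q1,q3}, {q0,q1,q2,q3}.
Accepting DFA states (contain an NFA accepting state): {q0}, {q0,q1,q2}, {q0,q1,q3}, {q0,q1,q2,q3}.

4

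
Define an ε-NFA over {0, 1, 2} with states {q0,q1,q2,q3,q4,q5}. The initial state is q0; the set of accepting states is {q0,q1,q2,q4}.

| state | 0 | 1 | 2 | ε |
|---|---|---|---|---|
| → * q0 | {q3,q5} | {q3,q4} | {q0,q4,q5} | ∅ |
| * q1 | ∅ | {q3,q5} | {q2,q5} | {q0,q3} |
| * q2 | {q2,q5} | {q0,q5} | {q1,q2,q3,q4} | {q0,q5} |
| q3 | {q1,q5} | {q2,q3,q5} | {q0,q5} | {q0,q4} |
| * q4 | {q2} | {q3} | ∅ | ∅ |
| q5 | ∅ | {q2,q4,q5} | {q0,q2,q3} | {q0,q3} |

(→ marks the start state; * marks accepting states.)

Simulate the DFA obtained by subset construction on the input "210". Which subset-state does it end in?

Start: {q0}.
δ(q0,2) = {q0,q4,q5}.
Union: {q0,q4,q5}.
ε-closure gives {q0,q3,q4,q5}.
After 2: {q0,q3,q4,q5}.
δ(q0,1) = {q3,q4}; δ(q3,1) = {q2,q3,q5}; δ(q4,1) = {q3}; δ(q5,1) = {q2,q4,q5}.
Union: {q2,q3,q4,q5}.
ε-closure gives {q0,q2,q3,q4,q5}.
After 1: {q0,q2,q3,q4,q5}.
δ(q0,0) = {q3,q5}; δ(q2,0) = {q2,q5}; δ(q3,0) = {q1,q5}; δ(q4,0) = {q2}; δ(q5,0) = ∅.
Union: {q1,q2,q3,q5}.
ε-closure gives {q0,q1,q2,q3,q4,q5}.
After 0: {q0,q1,q2,q3,q4,q5}.

{q0,q1,q2,q3,q4,q5}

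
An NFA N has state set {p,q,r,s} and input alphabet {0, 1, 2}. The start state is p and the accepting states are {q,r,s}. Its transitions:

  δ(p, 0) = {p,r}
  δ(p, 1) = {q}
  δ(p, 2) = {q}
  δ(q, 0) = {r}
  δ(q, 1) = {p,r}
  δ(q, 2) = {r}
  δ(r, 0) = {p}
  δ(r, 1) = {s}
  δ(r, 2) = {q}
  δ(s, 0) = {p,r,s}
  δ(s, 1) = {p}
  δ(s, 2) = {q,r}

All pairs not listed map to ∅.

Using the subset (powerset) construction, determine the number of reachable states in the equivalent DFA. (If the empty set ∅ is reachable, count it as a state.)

Start state of the DFA: {p}.
{p} --0--> {p,r}  [new]
{p} --1--> {q}  [new]
{p} --2--> {q}  [seen]
{p,r} --0--> {p,r}  [seen]
{p,r} --1--> {q,s}  [new]
{p,r} --2--> {q}  [seen]
{q} --0--> {r}  [new]
{q} --1--> {p,r}  [seen]
{q} --2--> {r}  [seen]
{q,s} --0--> {p,r,s}  [new]
{q,s} --1--> {p,r}  [seen]
{q,s} --2--> {q,r}  [new]
{r} --0--> {p}  [seen]
{r} --1--> {s}  [new]
{r} --2--> {q}  [seen]
{p,r,s} --0--> {p,r,s}  [seen]
{p,r,s} --1--> {p,q,s}  [new]
{p,r,s} --2--> {q,r}  [seen]
{q,r} --0--> {p,r}  [seen]
{q,r} --1--> {p,r,s}  [seen]
{q,r} --2--> {q,r}  [seen]
{s} --0--> {p,r,s}  [seen]
{s} --1--> {p}  [seen]
{s} --2--> {q,r}  [seen]
{p,q,s} --0--> {p,r,s}  [seen]
{p,q,s} --1--> {p,q,r}  [new]
{p,q,s} --2--> {q,r}  [seen]
{p,q,r} --0--> {p,r}  [seen]
{p,q,r} --1--> {p,q,r,s}  [new]
{p,q,r} --2--> {q,r}  [seen]
{p,q,r,s} --0--> {p,r,s}  [seen]
{p,q,r,s} --1--> {p,q,r,s}  [seen]
{p,q,r,s} --2--> {q,r}  [seen]
Reachable DFA states: {p}, {p,r}, {q}, {q,s}, {r}, {p,r,s}, {q,r}, {s}, {p,q,s}, {p,q,r}, {p,q,r,s}.

11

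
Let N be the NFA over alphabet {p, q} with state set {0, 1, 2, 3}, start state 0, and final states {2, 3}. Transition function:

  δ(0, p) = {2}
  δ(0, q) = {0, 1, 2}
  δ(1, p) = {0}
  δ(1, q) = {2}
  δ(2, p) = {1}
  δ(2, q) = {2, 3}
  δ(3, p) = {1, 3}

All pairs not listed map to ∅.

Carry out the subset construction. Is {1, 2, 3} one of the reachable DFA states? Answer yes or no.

Start state of the DFA: {0}.
{0} --p--> {2}  [new]
{0} --q--> {0, 1, 2}  [new]
{2} --p--> {1}  [new]
{2} --q--> {2, 3}  [new]
{0, 1, 2} --p--> {0, 1, 2}  [seen]
{0, 1, 2} --q--> {0, 1, 2, 3}  [new]
{1} --p--> {0}  [seen]
{1} --q--> {2}  [seen]
{2, 3} --p--> {1, 3}  [new]
{2, 3} --q--> {2, 3}  [seen]
{0, 1, 2, 3} --p--> {0, 1, 2, 3}  [seen]
{0, 1, 2, 3} --q--> {0, 1, 2, 3}  [seen]
{1, 3} --p--> {0, 1, 3}  [new]
{1, 3} --q--> {2}  [seen]
{0, 1, 3} --p--> {0, 1, 2, 3}  [seen]
{0, 1, 3} --q--> {0, 1, 2}  [seen]
Reachable DFA states: {0}, {2}, {0, 1, 2}, {1}, {2, 3}, {0, 1, 2, 3}, {1, 3}, {0, 1, 3}.
{1, 2, 3} is not among them.

no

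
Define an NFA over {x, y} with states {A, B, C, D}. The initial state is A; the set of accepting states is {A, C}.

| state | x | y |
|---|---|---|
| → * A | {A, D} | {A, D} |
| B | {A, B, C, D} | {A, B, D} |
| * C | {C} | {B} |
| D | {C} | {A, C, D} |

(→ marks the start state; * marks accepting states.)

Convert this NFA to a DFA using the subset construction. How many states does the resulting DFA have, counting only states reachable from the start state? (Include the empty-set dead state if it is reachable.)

4

Start state of the DFA: {A}.
{A} --x--> {A, D}  [new]
{A} --y--> {A, D}  [seen]
{A, D} --x--> {A, C, D}  [new]
{A, D} --y--> {A, C, D}  [seen]
{A, C, D} --x--> {A, C, D}  [seen]
{A, C, D} --y--> {A, B, C, D}  [new]
{A, B, C, D} --x--> {A, B, C, D}  [seen]
{A, B, C, D} --y--> {A, B, C, D}  [seen]
Reachable DFA states: {A}, {A, D}, {A, C, D}, {A, B, C, D}.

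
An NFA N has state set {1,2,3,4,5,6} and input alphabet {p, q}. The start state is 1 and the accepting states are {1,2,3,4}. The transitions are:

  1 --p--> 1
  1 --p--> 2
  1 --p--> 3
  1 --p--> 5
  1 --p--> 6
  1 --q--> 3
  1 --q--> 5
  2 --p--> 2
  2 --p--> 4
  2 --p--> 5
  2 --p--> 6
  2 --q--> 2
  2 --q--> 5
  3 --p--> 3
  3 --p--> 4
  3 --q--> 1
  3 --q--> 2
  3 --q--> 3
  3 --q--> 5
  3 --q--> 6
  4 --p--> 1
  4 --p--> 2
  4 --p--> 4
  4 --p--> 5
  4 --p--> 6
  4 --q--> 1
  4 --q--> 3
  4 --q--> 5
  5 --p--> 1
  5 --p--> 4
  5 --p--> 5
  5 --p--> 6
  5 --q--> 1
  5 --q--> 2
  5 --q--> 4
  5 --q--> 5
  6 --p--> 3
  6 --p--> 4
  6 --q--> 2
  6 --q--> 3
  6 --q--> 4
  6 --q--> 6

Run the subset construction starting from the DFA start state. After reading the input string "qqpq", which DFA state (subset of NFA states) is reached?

{1,2,3,4,5,6}

Start: {1}.
δ(1,q) = {3,5}.
Union: {3,5}.
After q: {3,5}.
δ(3,q) = {1,2,3,5,6}; δ(5,q) = {1,2,4,5}.
Union: {1,2,3,4,5,6}.
After q: {1,2,3,4,5,6}.
δ(1,p) = {1,2,3,5,6}; δ(2,p) = {2,4,5,6}; δ(3,p) = {3,4}; δ(4,p) = {1,2,4,5,6}; δ(5,p) = {1,4,5,6}; δ(6,p) = {3,4}.
Union: {1,2,3,4,5,6}.
After p: {1,2,3,4,5,6}.
δ(1,q) = {3,5}; δ(2,q) = {2,5}; δ(3,q) = {1,2,3,5,6}; δ(4,q) = {1,3,5}; δ(5,q) = {1,2,4,5}; δ(6,q) = {2,3,4,6}.
Union: {1,2,3,4,5,6}.
After q: {1,2,3,4,5,6}.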